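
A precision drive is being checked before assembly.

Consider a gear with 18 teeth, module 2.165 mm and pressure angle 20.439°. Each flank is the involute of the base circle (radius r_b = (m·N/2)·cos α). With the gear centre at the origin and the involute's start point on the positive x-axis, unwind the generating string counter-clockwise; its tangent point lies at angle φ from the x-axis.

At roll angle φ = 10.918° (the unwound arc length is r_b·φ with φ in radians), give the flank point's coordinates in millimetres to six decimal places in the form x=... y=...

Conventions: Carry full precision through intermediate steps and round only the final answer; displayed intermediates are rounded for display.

recognized (one wheel, involute flank): single-mesh tooth geometry, m = 2.165, N = 18
pitch radius r_p = m·N/2 = 2.165·18/2 = 19.485000
base radius r_b = r_p·cos α = 19.485000·cos 20.439° = 18.258312
roll angle φ = 10.918° = 0.19055505 rad
x = r_b·(cos φ + φ·sin φ) = 18.586800
y = r_b·(sin φ − φ·cos φ) = 0.041959

x=18.586800 y=0.041959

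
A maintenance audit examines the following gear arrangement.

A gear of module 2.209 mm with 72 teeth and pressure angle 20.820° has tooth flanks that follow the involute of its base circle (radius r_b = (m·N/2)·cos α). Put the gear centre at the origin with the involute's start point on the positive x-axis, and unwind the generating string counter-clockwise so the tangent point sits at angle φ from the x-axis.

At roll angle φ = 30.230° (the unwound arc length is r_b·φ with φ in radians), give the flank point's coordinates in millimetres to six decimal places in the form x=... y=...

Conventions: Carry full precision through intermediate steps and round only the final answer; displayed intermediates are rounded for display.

single-mesh involute tooth geometry (72T wheel at module 2.209)
pitch radius r_p = m·N/2 = 2.209·72/2 = 79.524000
base radius r_b = r_p·cos α = 79.524000·cos 20.820° = 74.331215
roll angle φ = 30.230° = 0.52761303 rad
x = r_b·(cos φ + φ·sin φ) = 83.968250
y = r_b·(sin φ − φ·cos φ) = 3.538819

x=83.968250 y=3.538819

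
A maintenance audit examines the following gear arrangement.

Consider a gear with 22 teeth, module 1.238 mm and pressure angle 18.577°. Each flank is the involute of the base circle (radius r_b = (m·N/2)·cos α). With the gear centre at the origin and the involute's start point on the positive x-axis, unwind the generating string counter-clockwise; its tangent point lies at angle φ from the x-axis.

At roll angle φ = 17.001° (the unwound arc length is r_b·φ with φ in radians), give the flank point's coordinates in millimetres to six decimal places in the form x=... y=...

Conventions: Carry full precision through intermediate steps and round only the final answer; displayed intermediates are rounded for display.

single-mesh involute tooth geometry (22T wheel at module 1.238)
pitch radius r_p = m·N/2 = 1.238·22/2 = 13.618000
base radius r_b = r_p·cos α = 13.618000·cos 18.577° = 12.908453
roll angle φ = 17.001° = 0.29672343 rad
x = r_b·(cos φ + φ·sin φ) = 13.464267
y = r_b·(sin φ − φ·cos φ) = 0.111424

x=13.464267 y=0.111424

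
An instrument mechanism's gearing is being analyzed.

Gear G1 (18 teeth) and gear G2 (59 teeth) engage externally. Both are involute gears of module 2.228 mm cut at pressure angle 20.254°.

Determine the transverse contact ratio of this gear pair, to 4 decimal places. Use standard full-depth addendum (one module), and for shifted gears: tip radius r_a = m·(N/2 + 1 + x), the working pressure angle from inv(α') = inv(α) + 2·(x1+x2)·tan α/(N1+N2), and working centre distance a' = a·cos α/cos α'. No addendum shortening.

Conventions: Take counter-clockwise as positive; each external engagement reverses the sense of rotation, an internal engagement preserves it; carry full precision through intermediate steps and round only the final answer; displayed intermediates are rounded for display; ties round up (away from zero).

1.6447

recognized (one external pair, fixed centres): single-mesh tooth geometry, m = 2.228, N1 = 18, N2 = 59
base radii: r_b1 = 18.812128, r_b2 = 61.661975
tip radii: r_a1 = 22.280000, r_a2 = 67.954000
no profile shift: α' = α, a' = a
action lengths: √(r_a1²−r_b1²) = 11.937430, √(r_a2²−r_b2²) = 28.557782
base pitch p_b = π·m·cos α = 6.566671
CR = (11.937430 + 28.557782 − 85.778000·sin 20.25400°)/6.566671 = 1.644724
contact ratio ≈ 1.6447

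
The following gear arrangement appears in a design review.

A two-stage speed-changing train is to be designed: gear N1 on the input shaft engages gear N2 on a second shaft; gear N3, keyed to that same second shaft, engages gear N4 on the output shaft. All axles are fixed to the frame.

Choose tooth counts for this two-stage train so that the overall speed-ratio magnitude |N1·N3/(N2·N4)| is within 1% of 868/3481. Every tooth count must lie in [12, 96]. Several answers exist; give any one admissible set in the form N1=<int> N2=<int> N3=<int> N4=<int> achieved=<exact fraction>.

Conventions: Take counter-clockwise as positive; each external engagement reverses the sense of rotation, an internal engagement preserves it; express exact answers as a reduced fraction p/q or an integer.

design class (target 868/3481): fixed-axis compound train
target = 868/3481 in lowest terms: an exact hit needs N1·N3 = k·868 and N2·N4 = k·3481 for one integer k, every count in [12, 96]; additionally prefer no 1:1 stage (N1 ≠ N2, N3 ≠ N4)
k = 1: N1·N3 = 868 = 14·62, N2·N4 = 3481 = 59·59
achieved = 14·62/(59·59) = 868/3481; |achieved − target| = 0 ≤ 217/87025 ✓

N1=14 N2=59 N3=62 N4=59 achieved=868/3481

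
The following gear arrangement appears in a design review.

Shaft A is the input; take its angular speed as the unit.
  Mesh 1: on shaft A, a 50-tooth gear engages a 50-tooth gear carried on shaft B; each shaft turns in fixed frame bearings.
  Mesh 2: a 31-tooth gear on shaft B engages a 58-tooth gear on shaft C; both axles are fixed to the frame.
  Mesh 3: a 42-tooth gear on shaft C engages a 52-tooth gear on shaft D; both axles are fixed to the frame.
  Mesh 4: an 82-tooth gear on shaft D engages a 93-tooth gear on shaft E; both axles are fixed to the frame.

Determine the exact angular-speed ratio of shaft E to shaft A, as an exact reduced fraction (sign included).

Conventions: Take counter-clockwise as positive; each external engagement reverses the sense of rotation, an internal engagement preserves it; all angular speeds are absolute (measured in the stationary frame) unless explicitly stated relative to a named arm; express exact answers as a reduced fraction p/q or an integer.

287/754

class = fixed-axis compound train [4 meshes; 4 ratios multiply, 4 sense flips]
mesh 1 [50T→50T]: running ratio 1, sense −
mesh 2 [31T→58T]: running ratio 31/58, sense +
mesh 3 [42T→52T]: running ratio 651/1508, sense −
mesh 4 [82T→93T]: running ratio 287/754, sense +
ω_out/ω_in = 287/754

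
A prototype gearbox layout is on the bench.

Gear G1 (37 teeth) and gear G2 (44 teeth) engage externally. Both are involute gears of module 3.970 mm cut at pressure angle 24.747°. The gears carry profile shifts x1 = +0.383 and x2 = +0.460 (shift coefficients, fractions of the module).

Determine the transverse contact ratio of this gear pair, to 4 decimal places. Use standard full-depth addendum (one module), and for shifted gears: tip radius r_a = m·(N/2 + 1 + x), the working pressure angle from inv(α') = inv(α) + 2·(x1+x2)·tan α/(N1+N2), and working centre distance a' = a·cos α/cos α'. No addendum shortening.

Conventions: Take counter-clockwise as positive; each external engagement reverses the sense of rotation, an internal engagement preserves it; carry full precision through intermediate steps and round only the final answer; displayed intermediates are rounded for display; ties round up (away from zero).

1.4470

recognized (one external pair, fixed centres): single-mesh tooth geometry, m = 3.970, N1 = 37, N2 = 44
base radii: r_b1 = 66.700185, r_b2 = 79.319139
tip radii: r_a1 = 78.935510, r_a2 = 93.136200
inv(α') = inv(24.747°) + 2·(+0.383+0.460)·tan α/(37+44) = 0.03862064  ⇒  α' = 27.07350°
a' = a·cos α / cos α' = 160.7850·cos 24.747°/cos 27.07350° = 163.988638
action lengths: √(r_a1²−r_b1²) = 42.212558, √(r_a2²−r_b2²) = 48.814198
base pitch p_b = π·m·cos α = 11.326747
CR = (42.212558 + 48.814198 − 163.988638·sin 27.07350°)/11.326747 = 1.447026
contact ratio ≈ 1.4470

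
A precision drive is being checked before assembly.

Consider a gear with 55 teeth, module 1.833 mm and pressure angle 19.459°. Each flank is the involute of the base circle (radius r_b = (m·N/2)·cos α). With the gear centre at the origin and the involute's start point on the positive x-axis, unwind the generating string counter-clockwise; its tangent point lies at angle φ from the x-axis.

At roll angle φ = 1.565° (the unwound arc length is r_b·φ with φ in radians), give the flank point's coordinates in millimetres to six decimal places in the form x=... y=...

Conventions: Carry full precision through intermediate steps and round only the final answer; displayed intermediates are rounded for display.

recognized (one wheel, involute flank): single-mesh tooth geometry, m = 1.833, N = 55
pitch radius r_p = m·N/2 = 1.833·55/2 = 50.407500
base radius r_b = r_p·cos α = 50.407500·cos 19.459° = 47.528229
roll angle φ = 1.565° = 0.02731440 rad
x = r_b·(cos φ + φ·sin φ) = 47.545956
y = r_b·(sin φ − φ·cos φ) = 0.000323

x=47.545956 y=0.000323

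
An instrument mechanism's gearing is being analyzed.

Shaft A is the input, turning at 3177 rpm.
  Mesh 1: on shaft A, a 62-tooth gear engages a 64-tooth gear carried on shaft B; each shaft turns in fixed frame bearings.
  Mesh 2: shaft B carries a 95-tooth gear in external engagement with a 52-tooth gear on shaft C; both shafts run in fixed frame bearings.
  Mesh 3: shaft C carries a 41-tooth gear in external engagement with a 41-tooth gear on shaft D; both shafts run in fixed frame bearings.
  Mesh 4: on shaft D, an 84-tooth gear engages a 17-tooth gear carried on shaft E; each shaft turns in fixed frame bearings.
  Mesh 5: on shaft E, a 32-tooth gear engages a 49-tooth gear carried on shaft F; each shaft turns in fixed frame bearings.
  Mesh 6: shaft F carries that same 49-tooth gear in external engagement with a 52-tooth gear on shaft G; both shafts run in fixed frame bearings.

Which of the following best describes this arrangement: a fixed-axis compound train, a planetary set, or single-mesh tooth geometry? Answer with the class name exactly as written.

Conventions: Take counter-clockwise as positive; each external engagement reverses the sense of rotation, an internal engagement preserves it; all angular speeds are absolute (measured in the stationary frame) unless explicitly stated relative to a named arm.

fixed-axis compound train

topology: fixed-axis compound train — 6 meshes, A→G
classification: fixed-axis compound train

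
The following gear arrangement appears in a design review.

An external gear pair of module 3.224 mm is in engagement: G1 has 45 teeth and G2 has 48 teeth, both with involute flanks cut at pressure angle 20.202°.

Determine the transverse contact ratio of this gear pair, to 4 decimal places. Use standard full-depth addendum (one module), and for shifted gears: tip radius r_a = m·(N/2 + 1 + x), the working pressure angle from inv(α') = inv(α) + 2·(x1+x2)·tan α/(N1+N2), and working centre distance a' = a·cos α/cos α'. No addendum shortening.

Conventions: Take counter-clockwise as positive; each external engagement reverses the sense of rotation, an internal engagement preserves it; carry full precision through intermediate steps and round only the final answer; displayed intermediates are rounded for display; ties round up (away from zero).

1.7313

single-mesh involute tooth geometry (45T engaging 48T at module 3.224)
base radii: r_b1 = 68.077409, r_b2 = 72.615903
tip radii: r_a1 = 75.764000, r_a2 = 80.600000
no profile shift: α' = α, a' = a
action lengths: √(r_a1²−r_b1²) = 33.251316, √(r_a2²−r_b2²) = 34.975571
base pitch p_b = π·m·cos α = 9.505400
CR = (33.251316 + 34.975571 − 149.916000·sin 20.20200°)/9.505400 = 1.731253
contact ratio ≈ 1.7313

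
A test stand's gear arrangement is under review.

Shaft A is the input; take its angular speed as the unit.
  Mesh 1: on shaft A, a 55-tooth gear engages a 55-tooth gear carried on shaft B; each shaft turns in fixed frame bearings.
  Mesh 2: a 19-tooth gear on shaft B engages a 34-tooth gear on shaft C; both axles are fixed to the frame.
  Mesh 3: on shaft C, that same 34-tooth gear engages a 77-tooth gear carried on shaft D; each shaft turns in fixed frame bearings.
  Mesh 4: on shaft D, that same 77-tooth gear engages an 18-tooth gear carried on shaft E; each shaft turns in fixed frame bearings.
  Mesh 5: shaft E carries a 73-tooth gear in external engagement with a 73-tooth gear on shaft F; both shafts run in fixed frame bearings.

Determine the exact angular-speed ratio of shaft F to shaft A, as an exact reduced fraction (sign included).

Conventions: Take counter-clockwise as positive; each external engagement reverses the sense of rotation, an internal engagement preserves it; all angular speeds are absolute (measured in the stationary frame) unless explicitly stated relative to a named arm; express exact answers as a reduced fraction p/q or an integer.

class = fixed-axis compound train [5 meshes; 5 ratios multiply, 5 sense flips]
mesh 1 [55T→55T]: running ratio 1, sense −
mesh 2 [19T→34T]: running ratio 19/34, sense +
mesh 3 [34T→77T]: running ratio 19/77, sense −
mesh 4 [77T→18T]: running ratio 19/18, sense +
mesh 5 [73T→73T]: running ratio 19/18, sense −
ω_out/ω_in = -19/18

-19/18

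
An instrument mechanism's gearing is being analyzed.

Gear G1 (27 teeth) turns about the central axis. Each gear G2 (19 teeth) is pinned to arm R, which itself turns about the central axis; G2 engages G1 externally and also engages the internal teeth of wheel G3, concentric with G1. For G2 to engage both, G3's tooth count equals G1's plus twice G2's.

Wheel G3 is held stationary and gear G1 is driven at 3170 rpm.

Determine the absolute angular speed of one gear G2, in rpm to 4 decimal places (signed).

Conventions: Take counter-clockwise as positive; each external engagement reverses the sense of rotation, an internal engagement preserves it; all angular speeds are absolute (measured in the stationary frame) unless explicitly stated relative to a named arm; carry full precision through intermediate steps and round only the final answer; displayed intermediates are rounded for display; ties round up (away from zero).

class = planetary set [G3 = 27+2·19 = 65; Willis about the carrier]
normalise by the input: solve with ω_sun = 1, then scale by 3170 rpm
ring teeth: 27 + 2·19 = 65
27(ω_sun−ω_arm) = −65(ω_ring−ω_arm),  ω_ring = 0, ω_sun = 1
27(1−ω_arm) = −65(0−ω_arm)  ⇒  92·ω_arm = 27  ⇒  ω_arm = 27/92
sun–planet mesh: 27·(1−27/92) = −19·(ω_p−ω_arm)  ⇒  ω_p−ω_arm = -1755/1748
ω_p = 27/92 − 1755/1748 = -27/38
scale: ω_p = -27/38 × 3170 rpm = -2252.3684 rpm

-2252.3684 rpm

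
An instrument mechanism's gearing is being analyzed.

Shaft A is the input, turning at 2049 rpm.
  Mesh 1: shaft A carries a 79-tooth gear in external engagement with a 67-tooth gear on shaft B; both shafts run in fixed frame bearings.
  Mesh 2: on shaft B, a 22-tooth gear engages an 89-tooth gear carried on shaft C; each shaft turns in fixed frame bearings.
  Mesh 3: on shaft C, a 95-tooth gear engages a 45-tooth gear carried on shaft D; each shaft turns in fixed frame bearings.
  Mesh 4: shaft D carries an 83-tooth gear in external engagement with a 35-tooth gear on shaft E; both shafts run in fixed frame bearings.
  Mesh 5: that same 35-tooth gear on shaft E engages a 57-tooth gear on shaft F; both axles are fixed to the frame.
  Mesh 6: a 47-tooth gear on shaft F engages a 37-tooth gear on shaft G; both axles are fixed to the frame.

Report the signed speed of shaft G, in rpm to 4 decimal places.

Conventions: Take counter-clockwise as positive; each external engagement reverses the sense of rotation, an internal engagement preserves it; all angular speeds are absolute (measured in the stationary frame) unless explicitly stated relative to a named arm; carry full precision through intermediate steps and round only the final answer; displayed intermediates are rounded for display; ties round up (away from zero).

topology: fixed-axis compound train — 6 meshes, A→G
mesh 1 [79T→67T]: ω = 2049.0000×79/67 = 2415.9851 rpm, sense flips to −
mesh 2 [22T→89T]: ω = 2415.9851×22/89 = 597.2098 rpm, sense flips to +
mesh 3 [95T→45T]: ω = 597.2098×95/45 = 1260.7762 rpm, sense flips to −
mesh 4 [83T→35T]: ω = 1260.7762×83/35 = 2989.8408 rpm, sense flips to +
mesh 5 [35T→57T]: ω = 2989.8408×35/57 = 1835.8671 rpm, sense flips to −
mesh 6 [47T→37T]: ω = 1835.8671×47/37 = 2332.0475 rpm, sense flips to +
signed output speed = +2332.0475 rpm

+2332.0475 rpm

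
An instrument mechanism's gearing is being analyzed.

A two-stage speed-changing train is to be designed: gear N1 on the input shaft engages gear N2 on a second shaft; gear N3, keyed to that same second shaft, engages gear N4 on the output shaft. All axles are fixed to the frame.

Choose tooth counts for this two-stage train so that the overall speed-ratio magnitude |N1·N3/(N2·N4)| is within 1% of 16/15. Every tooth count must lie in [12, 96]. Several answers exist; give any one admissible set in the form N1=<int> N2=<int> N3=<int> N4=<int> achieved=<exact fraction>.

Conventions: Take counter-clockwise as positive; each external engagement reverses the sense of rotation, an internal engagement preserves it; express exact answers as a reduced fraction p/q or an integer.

class = fixed-axis compound train [2-stage, 16/15 wanted]
target = 16/15 in lowest terms: an exact hit needs N1·N3 = k·16 and N2·N4 = k·15 for one integer k, every count in [12, 96]; additionally prefer no 1:1 stage (N1 ≠ N2, N3 ≠ N4)
k = 1…11: no 1:1-free in-range split of k·16 and k·15 into factor pairs; take k = 12
k = 12: N1·N3 = 192 = 12·16, N2·N4 = 180 = 15·12
achieved = 12·16/(15·12) = 16/15; |achieved − target| = 0 ≤ 4/375 ✓

N1=12 N2=15 N3=16 N4=12 achieved=16/15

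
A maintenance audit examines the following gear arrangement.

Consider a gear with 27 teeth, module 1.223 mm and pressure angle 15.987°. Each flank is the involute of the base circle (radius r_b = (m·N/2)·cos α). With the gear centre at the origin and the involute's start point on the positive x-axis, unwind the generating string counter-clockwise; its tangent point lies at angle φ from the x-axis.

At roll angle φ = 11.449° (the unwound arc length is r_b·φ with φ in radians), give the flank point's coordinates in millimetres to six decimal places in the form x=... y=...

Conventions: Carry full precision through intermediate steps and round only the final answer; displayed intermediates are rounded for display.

x=16.185664 y=0.042044

single-mesh involute tooth geometry (27T wheel at module 1.223)
pitch radius r_p = m·N/2 = 1.223·27/2 = 16.510500
base radius r_b = r_p·cos α = 16.510500·cos 15.987° = 15.871943
roll angle φ = 11.449° = 0.19982275 rad
x = r_b·(cos φ + φ·sin φ) = 16.185664
y = r_b·(sin φ − φ·cos φ) = 0.042044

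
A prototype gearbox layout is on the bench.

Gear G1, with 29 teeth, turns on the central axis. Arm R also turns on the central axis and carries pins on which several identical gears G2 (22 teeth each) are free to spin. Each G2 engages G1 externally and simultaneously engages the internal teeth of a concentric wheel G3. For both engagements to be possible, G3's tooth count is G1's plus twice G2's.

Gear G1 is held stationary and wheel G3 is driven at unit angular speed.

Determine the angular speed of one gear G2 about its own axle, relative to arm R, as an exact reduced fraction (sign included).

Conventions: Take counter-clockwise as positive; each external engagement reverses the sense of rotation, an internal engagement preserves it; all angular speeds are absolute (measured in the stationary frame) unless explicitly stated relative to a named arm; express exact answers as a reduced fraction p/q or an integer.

2117/2244

topology: planetary set — G1 29T / G2 22T / G3 73T, arm = carrier (Willis)
ring teeth: 29 + 2·22 = 73
29(ω_sun−ω_arm) = −73(ω_ring−ω_arm),  ω_sun = 0, ω_ring = 1
29(0−ω_arm) = −73(1−ω_arm)  ⇒  102·ω_arm = 73  ⇒  ω_arm = 73/102
sun–planet mesh: 29·(0−73/102) = −22·(ω_p−ω_arm)  ⇒  ω_p−ω_arm = 2117/2244
exact speed ratio = 2117/2244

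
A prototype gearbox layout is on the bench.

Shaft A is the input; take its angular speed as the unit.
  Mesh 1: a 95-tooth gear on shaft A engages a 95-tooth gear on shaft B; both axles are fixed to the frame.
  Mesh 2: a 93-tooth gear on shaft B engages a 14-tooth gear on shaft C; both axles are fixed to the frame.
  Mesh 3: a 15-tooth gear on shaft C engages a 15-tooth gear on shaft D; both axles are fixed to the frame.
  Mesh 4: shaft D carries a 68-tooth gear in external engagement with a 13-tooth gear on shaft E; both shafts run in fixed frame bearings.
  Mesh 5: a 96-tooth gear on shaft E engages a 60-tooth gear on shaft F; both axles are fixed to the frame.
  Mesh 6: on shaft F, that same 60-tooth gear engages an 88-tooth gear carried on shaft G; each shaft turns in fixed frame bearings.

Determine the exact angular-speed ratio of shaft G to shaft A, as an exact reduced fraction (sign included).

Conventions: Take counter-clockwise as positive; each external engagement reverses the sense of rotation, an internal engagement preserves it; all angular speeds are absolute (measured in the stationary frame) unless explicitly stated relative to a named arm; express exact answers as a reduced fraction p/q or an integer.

class = fixed-axis compound train [6 meshes; 6 ratios multiply, 6 sense flips]
mesh 1 [95T→95T]: running ratio 1, sense −
mesh 2 [93T→14T]: running ratio 93/14, sense +
mesh 3 [15T→15T]: running ratio 93/14, sense −
mesh 4 [68T→13T]: running ratio 3162/91, sense +
mesh 5 [96T→60T]: running ratio 25296/455, sense −
mesh 6 [60T→88T]: running ratio 37944/1001, sense +
ω_out/ω_in = 37944/1001

37944/1001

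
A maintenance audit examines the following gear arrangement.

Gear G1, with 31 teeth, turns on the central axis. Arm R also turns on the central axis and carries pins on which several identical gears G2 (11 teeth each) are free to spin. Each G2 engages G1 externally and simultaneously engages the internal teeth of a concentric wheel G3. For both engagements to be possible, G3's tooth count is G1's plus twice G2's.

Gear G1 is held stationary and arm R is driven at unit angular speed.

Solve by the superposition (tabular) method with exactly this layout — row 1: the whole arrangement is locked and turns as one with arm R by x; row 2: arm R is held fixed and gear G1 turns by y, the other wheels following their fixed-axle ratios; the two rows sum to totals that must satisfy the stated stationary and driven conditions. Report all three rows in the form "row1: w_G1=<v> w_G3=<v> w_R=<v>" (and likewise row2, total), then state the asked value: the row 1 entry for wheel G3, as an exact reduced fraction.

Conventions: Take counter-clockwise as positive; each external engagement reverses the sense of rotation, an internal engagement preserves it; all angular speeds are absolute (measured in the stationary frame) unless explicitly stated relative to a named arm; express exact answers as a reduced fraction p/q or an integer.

topology: planetary set — G1 31T / G2 11T / G3 53T, arm = carrier (Willis)
superposition row 1 [locked train]: every member turns x
row 2 — arm fixed, fixed-axis ratios: sun y, ring −(31/53)·y, arm 0
boundary: total ω_sun = x + y = 0 and total ω_arm = x = 1  ⇒  y = -1, x = 1
row 2 ring = −(31/53)·(-1) = 31/53
totals (row 1 + row 2): sun 1 + (-1) = 0, ring 1 + 31/53 = 84/53, arm 1 + 0 = 1
asked cell (row1, ring) = 1

row1: w_G1=1 w_G3=1 w_R=1
row2: w_G1=-1 w_G3=31/53 w_R=0
total: w_G1=0 w_G3=84/53 w_R=1
asked value: 1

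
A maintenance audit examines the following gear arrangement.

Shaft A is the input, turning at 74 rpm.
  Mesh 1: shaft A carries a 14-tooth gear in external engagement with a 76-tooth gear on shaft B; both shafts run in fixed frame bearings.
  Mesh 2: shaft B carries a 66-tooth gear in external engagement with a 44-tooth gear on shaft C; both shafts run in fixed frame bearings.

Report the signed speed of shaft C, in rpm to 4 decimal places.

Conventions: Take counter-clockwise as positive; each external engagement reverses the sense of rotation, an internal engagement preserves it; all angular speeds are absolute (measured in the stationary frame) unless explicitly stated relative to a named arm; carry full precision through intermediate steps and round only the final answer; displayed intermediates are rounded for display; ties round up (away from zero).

recognized (3 fixed axles, 2 meshes): fixed-axis compound train
mesh 1 [14T→76T]: ω = 74.0000×14/76 = 13.6316 rpm, sense flips to −
mesh 2 [66T→44T]: ω = 13.6316×66/44 = 20.4474 rpm, sense flips to +
signed output speed = +20.4474 rpm

+20.4474 rpm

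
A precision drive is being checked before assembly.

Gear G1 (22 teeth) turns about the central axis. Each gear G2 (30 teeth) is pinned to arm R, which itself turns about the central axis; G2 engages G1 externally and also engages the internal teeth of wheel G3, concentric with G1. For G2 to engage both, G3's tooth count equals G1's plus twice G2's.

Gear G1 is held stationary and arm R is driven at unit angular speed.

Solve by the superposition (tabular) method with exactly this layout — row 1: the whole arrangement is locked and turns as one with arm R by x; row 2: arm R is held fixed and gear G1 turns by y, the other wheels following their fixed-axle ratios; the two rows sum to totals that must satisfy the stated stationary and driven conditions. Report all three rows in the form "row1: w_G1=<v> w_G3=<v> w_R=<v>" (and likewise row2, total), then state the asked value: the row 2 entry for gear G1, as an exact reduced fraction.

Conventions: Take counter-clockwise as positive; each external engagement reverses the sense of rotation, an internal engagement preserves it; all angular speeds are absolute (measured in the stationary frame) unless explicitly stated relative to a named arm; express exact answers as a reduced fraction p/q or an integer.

recognized (axles ride arm R): planetary set, 22/30/82 teeth
row 1 — lock + rotate with arm: ω_sun = ω_ring = ω_arm = x
row 2: sun turns y, ring = −(22/82)·y, arm 0
boundary: total ω_sun = x + y = 0 and total ω_arm = x = 1  ⇒  y = -1, x = 1
row 2 ring = −(22/82)·(-1) = 11/41
totals (row 1 + row 2): sun 1 + (-1) = 0, ring 1 + 11/41 = 52/41, arm 1 + 0 = 1
asked cell (row2, sun) = -1

row1: w_G1=1 w_G3=1 w_R=1
row2: w_G1=-1 w_G3=11/41 w_R=0
total: w_G1=0 w_G3=52/41 w_R=1
asked value: -1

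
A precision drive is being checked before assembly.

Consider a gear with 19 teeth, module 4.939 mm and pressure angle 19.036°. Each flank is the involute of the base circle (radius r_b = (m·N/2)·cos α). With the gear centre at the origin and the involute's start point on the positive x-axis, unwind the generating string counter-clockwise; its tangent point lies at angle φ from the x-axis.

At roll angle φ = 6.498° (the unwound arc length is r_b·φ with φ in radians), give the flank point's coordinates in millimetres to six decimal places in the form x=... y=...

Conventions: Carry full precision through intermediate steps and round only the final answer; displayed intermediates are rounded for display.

x=44.638929 y=0.021539

class = single-mesh tooth geometry [base-circle involute, m = 4.939, 19T]
pitch radius r_p = m·N/2 = 4.939·19/2 = 46.920500
base radius r_b = r_p·cos α = 46.920500·cos 19.036° = 44.354597
roll angle φ = 6.498° = 0.11341149 rad
x = r_b·(cos φ + φ·sin φ) = 44.638929
y = r_b·(sin φ − φ·cos φ) = 0.021539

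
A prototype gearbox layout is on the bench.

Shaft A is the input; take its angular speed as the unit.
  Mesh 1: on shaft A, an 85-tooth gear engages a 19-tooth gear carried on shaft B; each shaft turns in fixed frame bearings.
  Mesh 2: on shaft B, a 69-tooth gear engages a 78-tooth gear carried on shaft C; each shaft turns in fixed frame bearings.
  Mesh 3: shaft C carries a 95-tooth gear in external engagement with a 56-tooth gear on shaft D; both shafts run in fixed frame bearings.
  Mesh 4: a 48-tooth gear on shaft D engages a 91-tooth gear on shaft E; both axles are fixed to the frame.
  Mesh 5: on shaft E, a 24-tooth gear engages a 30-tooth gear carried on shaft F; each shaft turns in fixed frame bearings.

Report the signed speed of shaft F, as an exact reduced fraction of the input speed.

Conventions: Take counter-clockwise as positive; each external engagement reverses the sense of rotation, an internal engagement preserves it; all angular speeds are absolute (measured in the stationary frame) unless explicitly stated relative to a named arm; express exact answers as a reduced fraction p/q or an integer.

-23460/8281

5-mesh fixed-axis compound train (all bearings frame-fixed)
mesh 1 [85T→19T]: |ω|/ω_in = 1×85/19 = 85/19, sense flips to −
mesh 2 [69T→78T]: |ω|/ω_in = (85/19)×69/78 = 1955/494, sense flips to +
mesh 3 [95T→56T]: |ω|/ω_in = (1955/494)×95/56 = 9775/1456, sense flips to −
mesh 4 [48T→91T]: |ω|/ω_in = (9775/1456)×48/91 = 29325/8281, sense flips to +
mesh 5 [24T→30T]: |ω|/ω_in = (29325/8281)×24/30 = 23460/8281, sense flips to −
signed output speed (× input speed) = -23460/8281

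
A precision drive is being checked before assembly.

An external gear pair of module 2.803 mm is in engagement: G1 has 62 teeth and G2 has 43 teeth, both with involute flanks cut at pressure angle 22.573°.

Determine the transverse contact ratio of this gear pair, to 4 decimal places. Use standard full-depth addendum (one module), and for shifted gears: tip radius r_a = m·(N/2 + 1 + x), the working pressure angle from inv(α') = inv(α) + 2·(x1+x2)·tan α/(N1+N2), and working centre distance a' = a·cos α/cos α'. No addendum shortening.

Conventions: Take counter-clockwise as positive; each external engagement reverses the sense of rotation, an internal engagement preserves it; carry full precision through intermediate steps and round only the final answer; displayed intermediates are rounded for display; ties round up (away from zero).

topology: single-mesh involute geometry — m = 2.803, 62T/43T pair
base radii: r_b1 = 80.236232, r_b2 = 55.647710
tip radii: r_a1 = 89.696000, r_a2 = 63.067500
no profile shift: α' = α, a' = a
action lengths: √(r_a1²−r_b1²) = 40.093883, √(r_a2²−r_b2²) = 29.678982
base pitch p_b = π·m·cos α = 8.131276
CR = (40.093883 + 29.678982 − 147.157500·sin 22.57300°)/8.131276 = 1.633809
contact ratio ≈ 1.6338

1.6338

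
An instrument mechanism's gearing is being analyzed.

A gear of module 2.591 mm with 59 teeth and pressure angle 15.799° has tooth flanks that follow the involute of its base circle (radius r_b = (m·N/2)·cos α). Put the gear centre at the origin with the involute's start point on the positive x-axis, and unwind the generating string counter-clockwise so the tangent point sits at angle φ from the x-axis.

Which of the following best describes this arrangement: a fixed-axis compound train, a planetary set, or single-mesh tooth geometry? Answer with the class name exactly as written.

topology: single-mesh involute geometry — m = 2.591, N = 59
classification: single-mesh tooth geometry

single-mesh tooth geometry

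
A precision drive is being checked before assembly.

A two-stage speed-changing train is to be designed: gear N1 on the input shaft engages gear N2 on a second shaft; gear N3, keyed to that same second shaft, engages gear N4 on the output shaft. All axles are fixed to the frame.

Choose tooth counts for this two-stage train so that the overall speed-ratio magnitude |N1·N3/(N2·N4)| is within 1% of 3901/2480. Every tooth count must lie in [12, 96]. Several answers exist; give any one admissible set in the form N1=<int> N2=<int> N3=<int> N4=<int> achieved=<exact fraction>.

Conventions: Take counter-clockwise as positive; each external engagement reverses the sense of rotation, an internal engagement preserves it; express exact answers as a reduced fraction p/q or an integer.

topology: fixed-axis compound train — 2 stages, target 3901/2480
target = 3901/2480 in lowest terms: an exact hit needs N1·N3 = k·3901 and N2·N4 = k·2480 for one integer k, every count in [12, 96]; additionally prefer no 1:1 stage (N1 ≠ N2, N3 ≠ N4)
k = 1: N1·N3 = 3901 = 47·83, N2·N4 = 2480 = 31·80
achieved = 47·83/(31·80) = 3901/2480; |achieved − target| = 0 ≤ 3901/248000 ✓

N1=47 N2=31 N3=83 N4=80 achieved=3901/2480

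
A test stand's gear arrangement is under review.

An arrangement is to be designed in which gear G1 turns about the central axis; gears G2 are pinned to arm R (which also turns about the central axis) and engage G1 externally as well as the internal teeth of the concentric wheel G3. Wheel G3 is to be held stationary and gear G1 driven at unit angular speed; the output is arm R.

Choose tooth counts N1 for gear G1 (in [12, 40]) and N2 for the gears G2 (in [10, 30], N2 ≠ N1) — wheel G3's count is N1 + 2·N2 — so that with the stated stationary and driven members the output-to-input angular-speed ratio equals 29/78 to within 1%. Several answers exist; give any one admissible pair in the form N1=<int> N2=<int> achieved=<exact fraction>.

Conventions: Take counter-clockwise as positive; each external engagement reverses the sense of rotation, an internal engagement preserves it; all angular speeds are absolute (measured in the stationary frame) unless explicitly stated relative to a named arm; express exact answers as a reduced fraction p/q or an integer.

planetary set to be sized for 29/78 (Willis relation)
Willis with ω_ring = 0: ω_arm/ω_sun = N1/(N1+N3); set equal to 29/78  ⇒  N3/N1 = 1/(29/78) − 1 = 49/29
N3 = N1 + 2·N2  ⇒  N2/N1 = (N3/N1 − 1)/2 = (49/29 − 1)/2 = 10/29
smallest multiple with N1 ≥ 12 and N2 ≥ 10: k = 1  ⇒  N1 = 1·29 = 29, N2 = 1·10 = 10 (N1 ≤ 40, N2 ≤ 30, N2 ≠ N1 ✓), N3 = 29 + 2·10 = 49
check: N1/(N1+N3) with N1 = 29, N3 = 49 gives 29/78; |achieved − target| = 0 ≤ 29/7800 ✓

N1=29 N2=10 achieved=29/78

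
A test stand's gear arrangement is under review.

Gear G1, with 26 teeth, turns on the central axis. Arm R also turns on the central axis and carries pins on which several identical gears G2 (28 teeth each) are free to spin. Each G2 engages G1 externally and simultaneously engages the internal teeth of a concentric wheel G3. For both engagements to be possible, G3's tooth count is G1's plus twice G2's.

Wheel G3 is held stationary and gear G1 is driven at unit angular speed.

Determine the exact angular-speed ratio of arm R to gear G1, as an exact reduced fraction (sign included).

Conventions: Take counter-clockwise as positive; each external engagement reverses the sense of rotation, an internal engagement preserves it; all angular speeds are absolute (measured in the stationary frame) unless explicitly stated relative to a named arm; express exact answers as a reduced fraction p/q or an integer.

13/54

class = planetary set [G3 = 26+2·28 = 82; Willis about the carrier]
ring teeth: 26 + 2·28 = 82
26(ω_sun−ω_arm) = −82(ω_ring−ω_arm),  ω_ring = 0, ω_sun = 1
26(1−ω_arm) = −82(0−ω_arm)  ⇒  108·ω_arm = 26  ⇒  ω_arm = 13/54
ω_out/ω_in = 13/54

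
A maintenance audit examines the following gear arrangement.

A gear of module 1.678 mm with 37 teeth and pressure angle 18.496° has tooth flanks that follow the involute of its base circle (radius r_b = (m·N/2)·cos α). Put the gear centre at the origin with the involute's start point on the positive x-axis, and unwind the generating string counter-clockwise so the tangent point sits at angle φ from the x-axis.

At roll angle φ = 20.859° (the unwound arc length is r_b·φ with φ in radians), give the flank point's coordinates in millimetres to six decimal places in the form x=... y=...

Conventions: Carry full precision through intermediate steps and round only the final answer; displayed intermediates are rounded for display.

topology: single-mesh involute geometry — m = 1.678, N = 37
pitch radius r_p = m·N/2 = 1.678·37/2 = 31.043000
base radius r_b = r_p·cos α = 31.043000·cos 18.496° = 29.439499
roll angle φ = 20.859° = 0.36405823 rad
x = r_b·(cos φ + φ·sin φ) = 31.326262
y = r_b·(sin φ − φ·cos φ) = 0.467256

x=31.326262 y=0.467256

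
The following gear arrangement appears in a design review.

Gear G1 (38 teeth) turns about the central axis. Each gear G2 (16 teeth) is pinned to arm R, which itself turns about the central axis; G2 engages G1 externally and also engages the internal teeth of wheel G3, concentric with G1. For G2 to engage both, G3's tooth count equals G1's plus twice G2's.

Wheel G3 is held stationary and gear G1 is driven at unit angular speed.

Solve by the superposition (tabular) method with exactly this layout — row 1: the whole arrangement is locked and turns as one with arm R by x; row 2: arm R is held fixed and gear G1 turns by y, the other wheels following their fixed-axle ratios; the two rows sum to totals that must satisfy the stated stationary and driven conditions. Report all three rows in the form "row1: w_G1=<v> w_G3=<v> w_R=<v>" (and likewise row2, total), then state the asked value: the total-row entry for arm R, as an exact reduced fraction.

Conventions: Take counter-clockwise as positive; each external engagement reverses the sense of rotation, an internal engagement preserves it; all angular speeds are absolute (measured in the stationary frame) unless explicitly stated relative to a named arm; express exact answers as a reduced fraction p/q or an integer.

topology: planetary set — G1 38T / G2 16T / G3 70T, arm = carrier (Willis)
superposition row 1 [locked train]: every member turns x
row 2 — arm fixed, fixed-axis ratios: sun y, ring −(38/70)·y, arm 0
boundary: total ω_ring = x − (38/70)·y = 0 and total ω_sun = x + y = 1  ⇒  y = 35/54, x = 19/54
row 2 ring = −(38/70)·35/54 = -19/54
totals (row 1 + row 2): sun 19/54 + 35/54 = 1, ring 19/54 + (-19/54) = 0, arm 19/54 + 0 = 19/54
asked cell (total, arm) = 19/54

row1: w_G1=19/54 w_G3=19/54 w_R=19/54
row2: w_G1=35/54 w_G3=-19/54 w_R=0
total: w_G1=1 w_G3=0 w_R=19/54
asked value: 19/54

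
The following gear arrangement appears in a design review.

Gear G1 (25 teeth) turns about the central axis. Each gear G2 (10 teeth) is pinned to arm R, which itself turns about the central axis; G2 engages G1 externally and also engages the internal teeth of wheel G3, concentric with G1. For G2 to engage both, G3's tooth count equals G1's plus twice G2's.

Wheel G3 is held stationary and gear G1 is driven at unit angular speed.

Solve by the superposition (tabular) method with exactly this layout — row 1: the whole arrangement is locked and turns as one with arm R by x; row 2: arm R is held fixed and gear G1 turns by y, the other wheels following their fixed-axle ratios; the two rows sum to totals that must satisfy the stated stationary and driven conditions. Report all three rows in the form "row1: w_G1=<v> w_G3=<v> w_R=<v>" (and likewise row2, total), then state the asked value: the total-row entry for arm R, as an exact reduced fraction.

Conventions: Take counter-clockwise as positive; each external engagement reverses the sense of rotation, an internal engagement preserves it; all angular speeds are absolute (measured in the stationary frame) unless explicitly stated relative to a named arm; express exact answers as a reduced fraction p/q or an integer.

row1: w_G1=5/14 w_G3=5/14 w_R=5/14
row2: w_G1=9/14 w_G3=-5/14 w_R=0
total: w_G1=1 w_G3=0 w_R=5/14
asked value: 5/14

recognized (axles ride arm R): planetary set, 25/10/45 teeth
row 1: whole set turns with the arm by x
row 2 — arm fixed, fixed-axis ratios: sun y, ring −(25/45)·y, arm 0
boundary: total ω_ring = x − (25/45)·y = 0 and total ω_sun = x + y = 1  ⇒  y = 9/14, x = 5/14
row 2 ring = −(25/45)·9/14 = -5/14
totals (row 1 + row 2): sun 5/14 + 9/14 = 1, ring 5/14 + (-5/14) = 0, arm 5/14 + 0 = 5/14
asked cell (total, arm) = 5/14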